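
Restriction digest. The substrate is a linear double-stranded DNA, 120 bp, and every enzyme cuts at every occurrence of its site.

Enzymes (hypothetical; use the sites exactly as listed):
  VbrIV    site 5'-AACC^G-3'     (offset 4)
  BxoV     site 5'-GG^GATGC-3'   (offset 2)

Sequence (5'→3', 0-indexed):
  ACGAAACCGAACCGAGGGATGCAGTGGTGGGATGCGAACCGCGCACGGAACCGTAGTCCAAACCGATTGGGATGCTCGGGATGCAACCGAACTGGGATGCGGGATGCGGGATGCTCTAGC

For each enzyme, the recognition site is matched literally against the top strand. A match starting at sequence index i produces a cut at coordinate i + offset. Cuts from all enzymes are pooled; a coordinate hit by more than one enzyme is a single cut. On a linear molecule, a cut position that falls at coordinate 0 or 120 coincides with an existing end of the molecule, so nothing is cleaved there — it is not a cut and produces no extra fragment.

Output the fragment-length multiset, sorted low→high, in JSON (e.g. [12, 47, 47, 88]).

[4,5,6,7,7,7,8,9,9,10,11,12,12,13]

Site scan:
  VbrIV (AACCG, off=4): starts [4, 9, 36, 48, 60, 84] → cuts [8, 13, 40, 52, 64, 88]
  BxoV (GGGATGC, off=2): starts [15, 28, 68, 77, 93, 100, 107] → cuts [17, 30, 70, 79, 95, 102, 109]

Pooled cuts: [8, 13, 17, 30, 40, 52, 64, 70, 79, 88, 95, 102, 109]

Fragments:
  [0,8): 8 bp
  [8,13): 5 bp
  [13,17): 4 bp
  [17,30): 13 bp
  [30,40): 10 bp
  [40,52): 12 bp
  [52,64): 12 bp
  [64,70): 6 bp
  [70,79): 9 bp
  [79,88): 9 bp
  [88,95): 7 bp
  [95,102): 7 bp
  [102,109): 7 bp
  [109,120): 11 bp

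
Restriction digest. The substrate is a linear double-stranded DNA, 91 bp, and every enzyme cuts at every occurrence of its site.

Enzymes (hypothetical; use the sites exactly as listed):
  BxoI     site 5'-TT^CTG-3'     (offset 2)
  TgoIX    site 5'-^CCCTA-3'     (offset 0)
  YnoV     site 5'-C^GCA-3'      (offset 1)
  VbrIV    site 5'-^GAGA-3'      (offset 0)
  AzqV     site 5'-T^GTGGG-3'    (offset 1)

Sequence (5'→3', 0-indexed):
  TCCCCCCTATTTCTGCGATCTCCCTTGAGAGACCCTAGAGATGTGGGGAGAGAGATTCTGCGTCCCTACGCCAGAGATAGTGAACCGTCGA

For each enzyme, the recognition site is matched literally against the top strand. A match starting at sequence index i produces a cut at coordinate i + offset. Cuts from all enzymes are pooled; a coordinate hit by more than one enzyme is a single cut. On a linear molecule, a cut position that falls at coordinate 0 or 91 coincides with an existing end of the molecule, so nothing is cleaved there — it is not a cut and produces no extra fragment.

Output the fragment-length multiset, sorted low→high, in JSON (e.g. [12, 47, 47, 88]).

[2,2,2,4,4,5,5,5,6,6,8,10,14,18]

Per-enzyme occurrences:
  BxoI (TTCTG, off=2): starts [10, 55] → cuts [12, 57]
  TgoIX (CCCTA, off=0): starts [4, 32, 63] → cuts [4, 32, 63]
  YnoV (CGCA, off=1): no sites
  VbrIV (GAGA, off=0): starts [26, 28, 37, 47, 49, 51, 73] → cuts [26, 28, 37, 47, 49, 51, 73]
  AzqV (TGTGGG, off=1): starts [41] → cuts [42]

Pooled cuts: [4, 12, 26, 28, 32, 37, 42, 47, 49, 51, 57, 63, 73]

Fragments:
  [0,4): 4 bp
  [4,12): 8 bp
  [12,26): 14 bp
  [26,28): 2 bp
  [28,32): 4 bp
  [32,37): 5 bp
  [37,42): 5 bp
  [42,47): 5 bp
  [47,49): 2 bp
  [49,51): 2 bp
  [51,57): 6 bp
  [57,63): 6 bp
  [63,73): 10 bp
  [73,91): 18 bp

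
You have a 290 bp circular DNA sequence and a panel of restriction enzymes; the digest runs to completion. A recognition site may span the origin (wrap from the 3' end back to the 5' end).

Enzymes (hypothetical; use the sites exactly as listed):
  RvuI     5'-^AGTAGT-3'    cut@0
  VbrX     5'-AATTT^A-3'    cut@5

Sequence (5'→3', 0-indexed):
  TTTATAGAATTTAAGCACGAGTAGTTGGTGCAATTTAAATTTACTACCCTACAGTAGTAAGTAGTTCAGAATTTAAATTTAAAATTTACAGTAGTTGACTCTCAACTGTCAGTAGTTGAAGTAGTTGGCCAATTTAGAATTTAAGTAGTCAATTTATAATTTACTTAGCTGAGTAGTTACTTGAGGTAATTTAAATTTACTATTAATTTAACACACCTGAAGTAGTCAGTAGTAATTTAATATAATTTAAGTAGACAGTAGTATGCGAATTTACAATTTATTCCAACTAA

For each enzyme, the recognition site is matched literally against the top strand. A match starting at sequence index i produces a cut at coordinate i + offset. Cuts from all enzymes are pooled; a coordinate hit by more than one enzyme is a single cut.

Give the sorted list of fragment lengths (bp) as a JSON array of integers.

Scan for sites:
  RvuI AGTAGT/0: at [19, 52, 59, 89, 110, 119, 143, 171, 220, 227, 256] ⇒ [19, 52, 59, 89, 110, 119, 143, 171, 220, 227, 256]
  VbrX AATTTA/5: at [7, 31, 37, 69, 75, 82, 130, 137, 150, 157, 187, 193, 204, 233, 243, 267, 274, 288] ⇒ [3, 12, 36, 42, 74, 80, 87, 135, 142, 155, 162, 192, 198, 209, 238, 248, 272, 279]

All cut coordinates (distinct, sorted): [3, 12, 19, 36, 42, 52, 59, 74, 80, 87, 89, 110, 119, 135, 142, 143, 155, 162, 171, 192, 198, 209, 220, 227, 238, 248, 256, 272, 279]

Fragments:
  3→12: 9 bp
  12→19: 7 bp
  19→36: 17 bp
  36→42: 6 bp
  42→52: 10 bp
  52→59: 7 bp
  59→74: 15 bp
  74→80: 6 bp
  80→87: 7 bp
  87→89: 2 bp
  89→110: 21 bp
  110→119: 9 bp
  119→135: 16 bp
  135→142: 7 bp
  142→143: 1 bp
  143→155: 12 bp
  155→162: 7 bp
  162→171: 9 bp
  171→192: 21 bp
  192→198: 6 bp
  198→209: 11 bp
  209→220: 11 bp
  220→227: 7 bp
  227→238: 11 bp
  238→248: 10 bp
  248→256: 8 bp
  256→272: 16 bp
  272→279: 7 bp
  279→3 (wrap): 290-279+3 = 14 bp

[1,2,6,6,6,7,7,7,7,7,7,7,8,9,9,9,10,10,11,11,11,12,14,15,16,16,17,21,21]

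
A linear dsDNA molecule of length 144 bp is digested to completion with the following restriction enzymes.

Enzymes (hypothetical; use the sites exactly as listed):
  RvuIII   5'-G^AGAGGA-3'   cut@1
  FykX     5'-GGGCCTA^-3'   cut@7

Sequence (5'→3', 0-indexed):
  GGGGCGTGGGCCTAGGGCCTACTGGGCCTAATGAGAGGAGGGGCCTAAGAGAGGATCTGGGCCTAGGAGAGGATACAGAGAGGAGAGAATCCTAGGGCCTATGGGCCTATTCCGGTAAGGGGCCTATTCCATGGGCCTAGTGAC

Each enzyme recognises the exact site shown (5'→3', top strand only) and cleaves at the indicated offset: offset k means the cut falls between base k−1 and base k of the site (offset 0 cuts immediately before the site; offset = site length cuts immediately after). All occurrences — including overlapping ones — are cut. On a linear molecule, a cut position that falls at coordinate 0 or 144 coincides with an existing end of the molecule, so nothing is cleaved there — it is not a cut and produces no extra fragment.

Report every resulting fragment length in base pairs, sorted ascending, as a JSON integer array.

[2,2,3,5,7,8,9,11,13,14,14,16,17,23]

Site scan:
  RvuIII (GAGAGGA, off=1): starts [32, 48, 66, 77] → cuts [33, 49, 67, 78]
  FykX (GGGCCTA, off=7): starts [7, 14, 23, 40, 58, 94, 102, 119, 132] → cuts [14, 21, 30, 47, 65, 101, 109, 126, 139]

All cut coordinates (distinct, sorted): [14, 21, 30, 33, 47, 49, 65, 67, 78, 101, 109, 126, 139]

Fragments:
  [0,14): 14 bp
  [14,21): 7 bp
  [21,30): 9 bp
  [30,33): 3 bp
  [33,47): 14 bp
  [47,49): 2 bp
  [49,65): 16 bp
  [65,67): 2 bp
  [67,78): 11 bp
  [78,101): 23 bp
  [101,109): 8 bp
  [109,126): 17 bp
  [126,139): 13 bp
  [139,144): 5 bp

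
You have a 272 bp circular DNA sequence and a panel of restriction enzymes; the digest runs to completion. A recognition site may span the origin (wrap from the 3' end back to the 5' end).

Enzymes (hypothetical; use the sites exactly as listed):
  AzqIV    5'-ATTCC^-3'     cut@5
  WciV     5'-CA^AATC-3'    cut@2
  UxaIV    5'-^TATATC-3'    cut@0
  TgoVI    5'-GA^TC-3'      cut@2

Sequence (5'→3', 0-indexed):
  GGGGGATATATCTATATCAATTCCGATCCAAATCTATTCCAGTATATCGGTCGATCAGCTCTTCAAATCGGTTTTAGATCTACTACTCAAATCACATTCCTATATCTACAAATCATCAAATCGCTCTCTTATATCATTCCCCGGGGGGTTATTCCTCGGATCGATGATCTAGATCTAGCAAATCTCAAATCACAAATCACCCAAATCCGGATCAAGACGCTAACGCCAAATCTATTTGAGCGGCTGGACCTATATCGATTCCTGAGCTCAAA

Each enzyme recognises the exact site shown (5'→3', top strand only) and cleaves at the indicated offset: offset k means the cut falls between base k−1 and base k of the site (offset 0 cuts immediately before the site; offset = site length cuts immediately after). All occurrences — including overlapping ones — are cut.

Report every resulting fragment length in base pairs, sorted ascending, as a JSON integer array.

Site scan:
  AzqIV (ATTCC, off=5): starts [19, 35, 95, 135, 150, 257] → cuts [24, 40, 100, 140, 155, 262]
  WciV (CAAATC, off=2): starts [28, 63, 87, 108, 116, 178, 185, 192, 201, 226] → cuts [30, 65, 89, 110, 118, 180, 187, 194, 203, 228]
  UxaIV (TATATC, off=0): starts [6, 12, 42, 100, 129, 250] → cuts [6, 12, 42, 100, 129, 250]
  TgoVI (GATC, off=2): starts [24, 52, 76, 158, 165, 171, 209] → cuts [26, 54, 78, 160, 167, 173, 211]

Pooled cuts: [6, 12, 24, 26, 30, 40, 42, 54, 65, 78, 89, 100, 110, 118, 129, 140, 155, 160, 167, 173, 180, 187, 194, 203, 211, 228, 250, 262]

Fragment lengths:
  6→12: 6 bp
  12→24: 12 bp
  24→26: 2 bp
  26→30: 4 bp
  30→40: 10 bp
  40→42: 2 bp
  42→54: 12 bp
  54→65: 11 bp
  65→78: 13 bp
  78→89: 11 bp
  89→100: 11 bp
  100→110: 10 bp
  110→118: 8 bp
  118→129: 11 bp
  129→140: 11 bp
  140→155: 15 bp
  155→160: 5 bp
  160→167: 7 bp
  167→173: 6 bp
  173→180: 7 bp
  180→187: 7 bp
  187→194: 7 bp
  194→203: 9 bp
  203→211: 8 bp
  211→228: 17 bp
  228→250: 22 bp
  250→262: 12 bp
  262→6 (wrap): 272-262+6 = 16 bp

[2,2,4,5,6,6,7,7,7,7,8,8,9,10,10,11,11,11,11,11,12,12,12,13,15,16,17,22]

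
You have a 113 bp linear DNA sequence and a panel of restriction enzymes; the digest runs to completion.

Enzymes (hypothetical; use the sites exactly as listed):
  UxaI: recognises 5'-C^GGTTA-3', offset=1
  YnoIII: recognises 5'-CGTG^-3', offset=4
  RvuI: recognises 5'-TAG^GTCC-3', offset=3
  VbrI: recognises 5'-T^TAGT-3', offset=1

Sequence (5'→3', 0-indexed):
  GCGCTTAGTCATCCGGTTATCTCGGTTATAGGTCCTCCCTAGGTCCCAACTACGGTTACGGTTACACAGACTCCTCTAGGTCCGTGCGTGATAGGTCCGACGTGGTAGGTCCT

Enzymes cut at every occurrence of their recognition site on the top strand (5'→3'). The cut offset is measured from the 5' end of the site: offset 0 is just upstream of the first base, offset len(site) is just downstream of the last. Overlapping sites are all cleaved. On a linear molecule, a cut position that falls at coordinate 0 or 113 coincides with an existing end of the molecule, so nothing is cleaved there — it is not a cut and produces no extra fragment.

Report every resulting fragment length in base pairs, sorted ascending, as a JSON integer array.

Site scan:
  UxaI (CGGTTA, off=1): starts [13, 22, 52, 58] → cuts [14, 23, 53, 59]
  YnoIII (CGTG, off=4): starts [82, 86, 100] → cuts [86, 90, 104]
  RvuI (TAGGTCC, off=3): starts [28, 39, 76, 91, 105] → cuts [31, 42, 79, 94, 108]
  VbrI (TTAGT, off=1): starts [4] → cuts [5]

Pooled cuts: [5, 14, 23, 31, 42, 53, 59, 79, 86, 90, 94, 104, 108]

Fragment lengths:
  [0,5): 5 bp
  [5,14): 9 bp
  [14,23): 9 bp
  [23,31): 8 bp
  [31,42): 11 bp
  [42,53): 11 bp
  [53,59): 6 bp
  [59,79): 20 bp
  [79,86): 7 bp
  [86,90): 4 bp
  [90,94): 4 bp
  [94,104): 10 bp
  [104,108): 4 bp
  [108,113): 5 bp

[4,4,4,5,5,6,7,8,9,9,10,11,11,20]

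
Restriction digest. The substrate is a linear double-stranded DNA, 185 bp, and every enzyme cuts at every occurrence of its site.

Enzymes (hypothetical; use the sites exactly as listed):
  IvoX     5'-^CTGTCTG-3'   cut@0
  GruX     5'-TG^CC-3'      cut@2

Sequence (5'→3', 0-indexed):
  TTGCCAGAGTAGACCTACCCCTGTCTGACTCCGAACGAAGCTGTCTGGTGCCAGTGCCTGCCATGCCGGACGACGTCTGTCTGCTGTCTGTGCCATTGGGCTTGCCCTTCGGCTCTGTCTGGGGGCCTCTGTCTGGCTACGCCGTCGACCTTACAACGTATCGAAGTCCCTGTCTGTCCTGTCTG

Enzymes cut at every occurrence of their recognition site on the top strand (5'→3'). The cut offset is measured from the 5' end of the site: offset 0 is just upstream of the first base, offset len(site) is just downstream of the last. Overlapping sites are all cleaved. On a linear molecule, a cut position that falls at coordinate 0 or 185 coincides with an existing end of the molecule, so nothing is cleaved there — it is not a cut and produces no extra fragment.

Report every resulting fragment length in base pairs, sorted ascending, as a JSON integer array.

[3,4,5,6,7,7,9,9,10,10,11,12,14,17,20,41]

Per-enzyme occurrences:
  IvoX CTGTCTG/0: at [20, 40, 76, 83, 114, 128, 169, 178] ⇒ [20, 40, 76, 83, 114, 128, 169, 178]
  GruX TGCC/2: at [1, 48, 54, 58, 63, 90, 102] ⇒ [3, 50, 56, 60, 65, 92, 104]

Pooled cuts: [3, 20, 40, 50, 56, 60, 65, 76, 83, 92, 104, 114, 128, 169, 178]

Fragment lengths:
  [0,3): 3 bp
  [3,20): 17 bp
  [20,40): 20 bp
  [40,50): 10 bp
  [50,56): 6 bp
  [56,60): 4 bp
  [60,65): 5 bp
  [65,76): 11 bp
  [76,83): 7 bp
  [83,92): 9 bp
  [92,104): 12 bp
  [104,114): 10 bp
  [114,128): 14 bp
  [128,169): 41 bp
  [169,178): 9 bp
  [178,185): 7 bp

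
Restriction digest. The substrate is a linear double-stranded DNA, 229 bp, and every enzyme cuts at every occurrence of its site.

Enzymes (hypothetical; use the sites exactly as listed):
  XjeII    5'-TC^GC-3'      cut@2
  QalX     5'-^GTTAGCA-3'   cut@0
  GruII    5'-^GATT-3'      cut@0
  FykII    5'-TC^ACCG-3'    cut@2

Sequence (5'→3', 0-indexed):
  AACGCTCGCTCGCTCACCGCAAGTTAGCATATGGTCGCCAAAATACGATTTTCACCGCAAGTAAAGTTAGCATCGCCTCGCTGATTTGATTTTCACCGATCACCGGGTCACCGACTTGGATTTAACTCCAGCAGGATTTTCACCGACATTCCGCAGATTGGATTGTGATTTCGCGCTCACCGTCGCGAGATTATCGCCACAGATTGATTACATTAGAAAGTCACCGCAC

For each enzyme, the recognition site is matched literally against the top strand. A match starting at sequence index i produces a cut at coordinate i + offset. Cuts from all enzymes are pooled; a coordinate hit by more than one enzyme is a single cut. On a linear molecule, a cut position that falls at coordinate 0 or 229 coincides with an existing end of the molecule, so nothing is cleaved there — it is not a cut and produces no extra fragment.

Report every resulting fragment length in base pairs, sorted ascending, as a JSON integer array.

[3,4,4,4,4,5,5,5,6,6,6,6,6,7,7,7,7,7,7,7,7,8,9,9,10,12,14,14,16,17]

Per-enzyme occurrences:
  XjeII (TCGC, off=2): starts [5, 9, 34, 72, 77, 170, 182, 193] → cuts [7, 11, 36, 74, 79, 172, 184, 195]
  QalX (GTTAGCA, off=0): starts [22, 65] → cuts [22, 65]
  GruII (GATT, off=0): starts [46, 82, 87, 118, 134, 155, 160, 166, 188, 201, 205] → cuts [46, 82, 87, 118, 134, 155, 160, 166, 188, 201, 205]
  FykII (TCACCG, off=2): starts [13, 51, 92, 99, 107, 139, 176, 220] → cuts [15, 53, 94, 101, 109, 141, 178, 222]

All cut coordinates (distinct, sorted): [7, 11, 15, 22, 36, 46, 53, 65, 74, 79, 82, 87, 94, 101, 109, 118, 134, 141, 155, 160, 166, 172, 178, 184, 188, 195, 201, 205, 222]

Fragments:
  [0,7): 7 bp
  [7,11): 4 bp
  [11,15): 4 bp
  [15,22): 7 bp
  [22,36): 14 bp
  [36,46): 10 bp
  [46,53): 7 bp
  [53,65): 12 bp
  [65,74): 9 bp
  [74,79): 5 bp
  [79,82): 3 bp
  [82,87): 5 bp
  [87,94): 7 bp
  [94,101): 7 bp
  [101,109): 8 bp
  [109,118): 9 bp
  [118,134): 16 bp
  [134,141): 7 bp
  [141,155): 14 bp
  [155,160): 5 bp
  [160,166): 6 bp
  [166,172): 6 bp
  [172,178): 6 bp
  [178,184): 6 bp
  [184,188): 4 bp
  [188,195): 7 bp
  [195,201): 6 bp
  [201,205): 4 bp
  [205,222): 17 bp
  [222,229): 7 bp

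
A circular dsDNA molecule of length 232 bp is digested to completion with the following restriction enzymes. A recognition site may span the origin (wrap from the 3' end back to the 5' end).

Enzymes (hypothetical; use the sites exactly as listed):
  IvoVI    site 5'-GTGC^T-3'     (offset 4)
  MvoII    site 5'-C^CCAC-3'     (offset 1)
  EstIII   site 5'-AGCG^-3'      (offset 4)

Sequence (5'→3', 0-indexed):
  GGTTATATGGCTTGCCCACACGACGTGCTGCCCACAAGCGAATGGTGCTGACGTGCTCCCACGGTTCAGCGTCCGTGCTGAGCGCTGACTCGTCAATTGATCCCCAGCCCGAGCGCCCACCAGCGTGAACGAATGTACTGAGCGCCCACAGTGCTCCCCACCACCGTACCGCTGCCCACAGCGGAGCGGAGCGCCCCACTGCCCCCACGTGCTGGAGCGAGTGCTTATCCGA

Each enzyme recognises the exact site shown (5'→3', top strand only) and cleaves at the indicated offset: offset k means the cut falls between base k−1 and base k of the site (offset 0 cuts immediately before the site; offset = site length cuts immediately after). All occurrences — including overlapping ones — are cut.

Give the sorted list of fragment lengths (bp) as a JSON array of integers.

Scan for sites:
  IvoVI (GTGCT, off=4): starts [24, 44, 52, 74, 150, 208, 220] → cuts [28, 48, 56, 78, 154, 212, 224]
  MvoII (CCCAC, off=1): starts [14, 30, 57, 115, 144, 156, 174, 194, 203] → cuts [15, 31, 58, 116, 145, 157, 175, 195, 204]
  EstIII (AGCG, off=4): starts [36, 67, 80, 111, 121, 140, 179, 184, 189, 215] → cuts [40, 71, 84, 115, 125, 144, 183, 188, 193, 219]

Pooled cuts: [15, 28, 31, 40, 48, 56, 58, 71, 78, 84, 115, 116, 125, 144, 145, 154, 157, 175, 183, 188, 193, 195, 204, 212, 219, 224]

Fragment lengths:
  15→28: 13 bp
  28→31: 3 bp
  31→40: 9 bp
  40→48: 8 bp
  48→56: 8 bp
  56→58: 2 bp
  58→71: 13 bp
  71→78: 7 bp
  78→84: 6 bp
  84→115: 31 bp
  115→116: 1 bp
  116→125: 9 bp
  125→144: 19 bp
  144→145: 1 bp
  145→154: 9 bp
  154→157: 3 bp
  157→175: 18 bp
  175→183: 8 bp
  183→188: 5 bp
  188→193: 5 bp
  193→195: 2 bp
  195→204: 9 bp
  204→212: 8 bp
  212→219: 7 bp
  219→224: 5 bp
  224→15 (wrap): 232-224+15 = 23 bp

[1,1,2,2,3,3,5,5,5,6,7,7,8,8,8,8,9,9,9,9,13,13,18,19,23,31]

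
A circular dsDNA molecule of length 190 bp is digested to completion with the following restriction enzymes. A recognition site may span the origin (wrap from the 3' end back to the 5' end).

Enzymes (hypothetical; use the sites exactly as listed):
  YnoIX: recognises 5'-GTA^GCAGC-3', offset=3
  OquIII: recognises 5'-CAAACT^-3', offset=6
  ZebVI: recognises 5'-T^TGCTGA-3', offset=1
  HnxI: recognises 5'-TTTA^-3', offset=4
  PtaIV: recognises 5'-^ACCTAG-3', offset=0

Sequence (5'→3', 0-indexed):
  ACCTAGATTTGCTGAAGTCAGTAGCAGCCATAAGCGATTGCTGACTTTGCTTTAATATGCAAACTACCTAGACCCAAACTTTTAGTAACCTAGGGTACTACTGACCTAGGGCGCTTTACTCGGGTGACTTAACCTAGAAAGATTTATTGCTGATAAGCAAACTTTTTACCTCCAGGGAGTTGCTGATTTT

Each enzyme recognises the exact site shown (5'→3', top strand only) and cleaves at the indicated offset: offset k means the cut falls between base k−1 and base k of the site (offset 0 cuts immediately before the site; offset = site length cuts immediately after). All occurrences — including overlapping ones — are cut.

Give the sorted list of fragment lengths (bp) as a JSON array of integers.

Scan for sites:
  YnoIX GTAGCAGC/3: at [20] ⇒ [23]
  OquIII CAAACT/6: at [59, 74, 157] ⇒ [65, 80, 163]
  ZebVI TTGCTGA/1: at [8, 37, 146, 179] ⇒ [9, 38, 147, 180]
  HnxI TTTA/4: at [50, 80, 114, 142, 164, 187] ⇒ [1, 54, 84, 118, 146, 168]
  PtaIV ACCTAG/0: at [0, 65, 87, 103, 131] ⇒ [0, 65, 87, 103, 131]

All cut coordinates (distinct, sorted): [0, 1, 9, 23, 38, 54, 65, 80, 84, 87, 103, 118, 131, 146, 147, 163, 168, 180]

Fragment lengths:
  0→1: 1 bp
  1→9: 8 bp
  9→23: 14 bp
  23→38: 15 bp
  38→54: 16 bp
  54→65: 11 bp
  65→80: 15 bp
  80→84: 4 bp
  84→87: 3 bp
  87→103: 16 bp
  103→118: 15 bp
  118→131: 13 bp
  131→146: 15 bp
  146→147: 1 bp
  147→163: 16 bp
  163→168: 5 bp
  168→180: 12 bp
  180→0 (wrap): 190-180+0 = 10 bp

[1,1,3,4,5,8,10,11,12,13,14,15,15,15,15,16,16,16]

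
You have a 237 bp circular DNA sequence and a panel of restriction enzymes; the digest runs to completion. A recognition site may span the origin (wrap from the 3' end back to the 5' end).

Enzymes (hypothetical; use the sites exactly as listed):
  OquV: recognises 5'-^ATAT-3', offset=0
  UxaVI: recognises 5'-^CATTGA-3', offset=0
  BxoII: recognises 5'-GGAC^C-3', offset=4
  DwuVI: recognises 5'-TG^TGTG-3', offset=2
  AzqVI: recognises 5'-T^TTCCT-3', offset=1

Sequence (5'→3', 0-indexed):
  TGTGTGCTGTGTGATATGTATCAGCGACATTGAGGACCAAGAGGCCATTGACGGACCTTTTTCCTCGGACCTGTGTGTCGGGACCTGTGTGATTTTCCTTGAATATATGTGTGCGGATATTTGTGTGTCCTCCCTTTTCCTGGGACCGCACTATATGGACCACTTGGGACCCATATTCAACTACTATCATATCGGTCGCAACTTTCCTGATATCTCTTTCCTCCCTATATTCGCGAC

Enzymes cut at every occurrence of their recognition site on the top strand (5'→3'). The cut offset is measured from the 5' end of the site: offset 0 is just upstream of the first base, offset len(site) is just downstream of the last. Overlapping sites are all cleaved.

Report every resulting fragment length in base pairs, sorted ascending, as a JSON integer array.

Per-enzyme occurrences:
  OquV (ATAT, off=0): starts [13, 102, 104, 116, 152, 172, 188, 209, 226] → cuts [13, 102, 104, 116, 152, 172, 188, 209, 226]
  UxaVI (CATTGA, off=0): starts [27, 45] → cuts [27, 45]
  BxoII (GGACC, off=4): starts [33, 52, 66, 80, 142, 156, 166] → cuts [37, 56, 70, 84, 146, 160, 170]
  DwuVI (TGTGTG, off=2): starts [0, 7, 71, 85, 107, 121] → cuts [2, 9, 73, 87, 109, 123]
  AzqVI (TTTCCT, off=1): starts [59, 93, 135, 202, 216] → cuts [60, 94, 136, 203, 217]

All cut coordinates (distinct, sorted): [2, 9, 13, 27, 37, 45, 56, 60, 70, 73, 84, 87, 94, 102, 104, 109, 116, 123, 136, 146, 152, 160, 170, 172, 188, 203, 209, 217, 226]

Fragment lengths:
  2→9: 7 bp
  9→13: 4 bp
  13→27: 14 bp
  27→37: 10 bp
  37→45: 8 bp
  45→56: 11 bp
  56→60: 4 bp
  60→70: 10 bp
  70→73: 3 bp
  73→84: 11 bp
  84→87: 3 bp
  87→94: 7 bp
  94→102: 8 bp
  102→104: 2 bp
  104→109: 5 bp
  109→116: 7 bp
  116→123: 7 bp
  123→136: 13 bp
  136→146: 10 bp
  146→152: 6 bp
  152→160: 8 bp
  160→170: 10 bp
  170→172: 2 bp
  172→188: 16 bp
  188→203: 15 bp
  203→209: 6 bp
  209→217: 8 bp
  217→226: 9 bp
  226→2 (wrap): 237-226+2 = 13 bp

[2,2,3,3,4,4,5,6,6,7,7,7,7,8,8,8,8,9,10,10,10,10,11,11,13,13,14,15,16]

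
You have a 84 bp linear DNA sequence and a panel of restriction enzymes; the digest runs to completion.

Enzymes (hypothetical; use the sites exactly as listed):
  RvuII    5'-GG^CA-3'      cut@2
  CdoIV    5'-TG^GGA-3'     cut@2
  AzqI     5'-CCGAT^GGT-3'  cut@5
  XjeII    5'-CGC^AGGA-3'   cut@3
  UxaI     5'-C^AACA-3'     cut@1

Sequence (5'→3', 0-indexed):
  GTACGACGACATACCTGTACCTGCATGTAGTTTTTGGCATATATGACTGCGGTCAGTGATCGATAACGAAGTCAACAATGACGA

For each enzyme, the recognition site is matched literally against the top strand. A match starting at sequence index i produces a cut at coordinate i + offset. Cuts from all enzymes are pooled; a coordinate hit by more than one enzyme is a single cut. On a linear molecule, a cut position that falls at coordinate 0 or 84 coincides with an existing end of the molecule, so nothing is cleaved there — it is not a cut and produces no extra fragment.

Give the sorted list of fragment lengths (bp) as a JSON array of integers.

Scan for sites:
  RvuII (GGCA, off=2): starts [35] → cuts [37]
  CdoIV (TGGGA, off=2): no sites
  AzqI (CCGATGGT, off=5): no sites
  XjeII (CGCAGGA, off=3): no sites
  UxaI (CAACA, off=1): starts [72] → cuts [73]

Pooled cuts: [37, 73]

Fragments:
  [0,37): 37 bp
  [37,73): 36 bp
  [73,84): 11 bp

[11,36,37]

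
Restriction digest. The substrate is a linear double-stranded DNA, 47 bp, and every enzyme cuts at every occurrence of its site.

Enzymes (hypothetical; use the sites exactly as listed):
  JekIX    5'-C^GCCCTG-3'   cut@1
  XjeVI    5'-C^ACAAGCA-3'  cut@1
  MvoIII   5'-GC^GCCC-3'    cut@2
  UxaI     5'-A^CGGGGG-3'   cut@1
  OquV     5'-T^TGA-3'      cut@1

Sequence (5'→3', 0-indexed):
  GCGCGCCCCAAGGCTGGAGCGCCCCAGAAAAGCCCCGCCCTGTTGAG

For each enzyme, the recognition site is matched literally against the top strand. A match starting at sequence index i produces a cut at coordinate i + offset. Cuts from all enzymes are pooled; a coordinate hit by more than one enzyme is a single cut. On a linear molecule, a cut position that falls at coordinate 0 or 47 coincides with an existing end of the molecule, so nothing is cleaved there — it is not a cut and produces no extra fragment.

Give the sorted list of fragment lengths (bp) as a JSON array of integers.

[4,4,7,16,16]

Site scan:
  JekIX (CGCCCTG, off=1): starts [35] → cuts [36]
  XjeVI (CACAAGCA, off=1): no sites
  MvoIII (GCGCCC, off=2): starts [2, 18] → cuts [4, 20]
  UxaI (ACGGGGG, off=1): no sites
  OquV (TTGA, off=1): starts [42] → cuts [43]

Pooled cuts: [4, 20, 36, 43]

Fragment lengths:
  [0,4): 4 bp
  [4,20): 16 bp
  [20,36): 16 bp
  [36,43): 7 bp
  [43,47): 4 bp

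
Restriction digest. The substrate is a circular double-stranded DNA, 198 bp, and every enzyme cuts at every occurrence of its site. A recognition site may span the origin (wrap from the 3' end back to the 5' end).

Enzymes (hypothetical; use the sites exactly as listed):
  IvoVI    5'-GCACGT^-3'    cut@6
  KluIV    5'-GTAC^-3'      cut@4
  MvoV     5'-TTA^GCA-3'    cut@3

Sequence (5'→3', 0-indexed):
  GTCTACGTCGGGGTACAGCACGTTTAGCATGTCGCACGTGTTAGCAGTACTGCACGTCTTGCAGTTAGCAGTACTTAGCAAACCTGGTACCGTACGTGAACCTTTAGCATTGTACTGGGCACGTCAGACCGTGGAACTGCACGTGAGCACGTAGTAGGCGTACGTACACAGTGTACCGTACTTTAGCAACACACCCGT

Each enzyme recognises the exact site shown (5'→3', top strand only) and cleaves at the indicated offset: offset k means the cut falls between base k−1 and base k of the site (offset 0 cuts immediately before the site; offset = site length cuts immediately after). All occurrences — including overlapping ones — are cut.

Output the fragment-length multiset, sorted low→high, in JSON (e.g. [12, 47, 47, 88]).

[3,3,4,4,4,5,5,7,7,7,7,8,9,9,9,10,11,11,13,13,20,29]

Site scan:
  IvoVI GCACGT/6: at [17, 33, 51, 118, 138, 146] ⇒ [23, 39, 57, 124, 144, 152]
  KluIV GTAC/4: at [12, 46, 70, 86, 91, 111, 159, 163, 172, 177] ⇒ [16, 50, 74, 90, 95, 115, 163, 167, 176, 181]
  MvoV TTAGCA/3: at [23, 40, 64, 74, 103, 182] ⇒ [26, 43, 67, 77, 106, 185]

All cut coordinates (distinct, sorted): [16, 23, 26, 39, 43, 50, 57, 67, 74, 77, 90, 95, 106, 115, 124, 144, 152, 163, 167, 176, 181, 185]

Fragments:
  16→23: 7 bp
  23→26: 3 bp
  26→39: 13 bp
  39→43: 4 bp
  43→50: 7 bp
  50→57: 7 bp
  57→67: 10 bp
  67→74: 7 bp
  74→77: 3 bp
  77→90: 13 bp
  90→95: 5 bp
  95→106: 11 bp
  106→115: 9 bp
  115→124: 9 bp
  124→144: 20 bp
  144→152: 8 bp
  152→163: 11 bp
  163→167: 4 bp
  167→176: 9 bp
  176→181: 5 bp
  181→185: 4 bp
  185→16 (wrap): 198-185+16 = 29 bp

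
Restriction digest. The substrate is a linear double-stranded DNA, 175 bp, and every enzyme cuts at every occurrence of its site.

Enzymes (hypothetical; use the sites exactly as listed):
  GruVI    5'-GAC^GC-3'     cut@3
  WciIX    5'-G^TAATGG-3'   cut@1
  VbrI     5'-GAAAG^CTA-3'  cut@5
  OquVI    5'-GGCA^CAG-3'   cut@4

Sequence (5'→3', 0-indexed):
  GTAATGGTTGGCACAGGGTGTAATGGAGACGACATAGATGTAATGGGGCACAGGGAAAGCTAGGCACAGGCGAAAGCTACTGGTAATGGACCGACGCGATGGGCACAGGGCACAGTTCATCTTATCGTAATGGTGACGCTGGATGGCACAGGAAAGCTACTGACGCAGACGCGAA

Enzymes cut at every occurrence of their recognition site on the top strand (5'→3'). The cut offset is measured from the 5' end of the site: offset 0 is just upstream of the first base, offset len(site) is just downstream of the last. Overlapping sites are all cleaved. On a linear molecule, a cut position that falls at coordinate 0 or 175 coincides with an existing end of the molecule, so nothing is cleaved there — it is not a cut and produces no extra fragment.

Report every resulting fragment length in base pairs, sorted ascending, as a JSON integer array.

Scan for sites:
  GruVI GACGC/3: at [92, 134, 161, 167] ⇒ [95, 137, 164, 170]
  WciIX GTAATGG/1: at [0, 19, 39, 82, 126] ⇒ [1, 20, 40, 83, 127]
  VbrI GAAAGCTA/5: at [54, 71, 151] ⇒ [59, 76, 156]
  OquVI GGCACAG/4: at [9, 46, 62, 101, 108, 144] ⇒ [13, 50, 66, 105, 112, 148]

All cut coordinates (distinct, sorted): [1, 13, 20, 40, 50, 59, 66, 76, 83, 95, 105, 112, 127, 137, 148, 156, 164, 170]

Fragments:
  [0,1): 1 bp
  [1,13): 12 bp
  [13,20): 7 bp
  [20,40): 20 bp
  [40,50): 10 bp
  [50,59): 9 bp
  [59,66): 7 bp
  [66,76): 10 bp
  [76,83): 7 bp
  [83,95): 12 bp
  [95,105): 10 bp
  [105,112): 7 bp
  [112,127): 15 bp
  [127,137): 10 bp
  [137,148): 11 bp
  [148,156): 8 bp
  [156,164): 8 bp
  [164,170): 6 bp
  [170,175): 5 bp

[1,5,6,7,7,7,7,8,8,9,10,10,10,10,11,12,12,15,20]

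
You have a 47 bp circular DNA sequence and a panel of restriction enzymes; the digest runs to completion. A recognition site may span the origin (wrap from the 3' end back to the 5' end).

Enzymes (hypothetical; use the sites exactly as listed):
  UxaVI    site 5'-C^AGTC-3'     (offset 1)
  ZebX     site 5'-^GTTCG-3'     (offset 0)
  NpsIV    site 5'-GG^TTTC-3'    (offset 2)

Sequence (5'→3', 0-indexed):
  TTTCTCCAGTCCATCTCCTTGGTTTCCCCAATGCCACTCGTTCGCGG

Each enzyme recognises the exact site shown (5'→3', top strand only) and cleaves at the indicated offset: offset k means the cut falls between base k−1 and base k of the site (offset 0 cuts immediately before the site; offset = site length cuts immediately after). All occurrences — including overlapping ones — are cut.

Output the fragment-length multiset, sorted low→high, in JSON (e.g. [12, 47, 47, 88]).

[7,8,15,17]

Per-enzyme occurrences:
  UxaVI (CAGTC, off=1): starts [6] → cuts [7]
  ZebX (GTTCG, off=0): starts [39] → cuts [39]
  NpsIV (GGTTTC, off=2): starts [20, 45] → cuts [0, 22]

All cut coordinates (distinct, sorted): [0, 7, 22, 39]

Fragment lengths:
  0→7: 7 bp
  7→22: 15 bp
  22→39: 17 bp
  39→0 (wrap): 47-39+0 = 8 bp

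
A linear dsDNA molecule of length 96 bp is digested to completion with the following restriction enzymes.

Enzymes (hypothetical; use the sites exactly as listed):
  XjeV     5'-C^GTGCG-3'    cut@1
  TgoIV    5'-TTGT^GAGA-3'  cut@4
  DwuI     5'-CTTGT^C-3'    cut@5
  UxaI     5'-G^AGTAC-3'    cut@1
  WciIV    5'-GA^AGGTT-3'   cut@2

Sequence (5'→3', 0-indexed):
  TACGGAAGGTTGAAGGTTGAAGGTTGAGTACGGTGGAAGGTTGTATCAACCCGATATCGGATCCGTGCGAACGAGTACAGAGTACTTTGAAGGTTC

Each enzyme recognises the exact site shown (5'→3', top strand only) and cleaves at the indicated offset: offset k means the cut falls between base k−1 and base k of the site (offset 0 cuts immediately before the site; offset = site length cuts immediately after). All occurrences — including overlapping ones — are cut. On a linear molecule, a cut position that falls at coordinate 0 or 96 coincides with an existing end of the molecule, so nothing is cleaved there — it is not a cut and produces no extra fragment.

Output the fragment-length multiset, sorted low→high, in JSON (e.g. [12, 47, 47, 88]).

[6,6,6,7,7,7,9,10,11,27]

Per-enzyme occurrences:
  XjeV CGTGCG/1: at [63] ⇒ [64]
  TgoIV (TTGTGAGA, off=4): no sites
  DwuI (CTTGTC, off=5): no sites
  UxaI GAGTAC/1: at [25, 72, 79] ⇒ [26, 73, 80]
  WciIV GAAGGTT/2: at [4, 11, 18, 35, 88] ⇒ [6, 13, 20, 37, 90]

Pooled cuts: [6, 13, 20, 26, 37, 64, 73, 80, 90]

Fragment lengths:
  [0,6): 6 bp
  [6,13): 7 bp
  [13,20): 7 bp
  [20,26): 6 bp
  [26,37): 11 bp
  [37,64): 27 bp
  [64,73): 9 bp
  [73,80): 7 bp
  [80,90): 10 bp
  [90,96): 6 bp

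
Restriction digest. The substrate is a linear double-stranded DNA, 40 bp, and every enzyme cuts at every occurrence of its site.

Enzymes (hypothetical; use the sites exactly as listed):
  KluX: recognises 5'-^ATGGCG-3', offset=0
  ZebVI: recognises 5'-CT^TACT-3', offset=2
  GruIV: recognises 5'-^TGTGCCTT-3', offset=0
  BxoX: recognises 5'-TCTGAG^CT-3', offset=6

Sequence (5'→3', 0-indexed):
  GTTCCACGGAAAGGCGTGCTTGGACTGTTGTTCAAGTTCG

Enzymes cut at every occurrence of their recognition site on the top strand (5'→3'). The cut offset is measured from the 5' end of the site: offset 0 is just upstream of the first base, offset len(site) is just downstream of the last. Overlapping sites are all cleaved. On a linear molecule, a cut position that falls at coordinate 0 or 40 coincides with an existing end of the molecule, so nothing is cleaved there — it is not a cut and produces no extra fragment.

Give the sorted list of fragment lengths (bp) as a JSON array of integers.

Scan for sites:
  KluX (ATGGCG, off=0): no sites
  ZebVI (CTTACT, off=2): no sites
  GruIV (TGTGCCTT, off=0): no sites
  BxoX (TCTGAGCT, off=6): no sites

All cut coordinates (distinct, sorted): ∅

Fragment lengths:
  no cuts → one linear fragment of 40 bp

[40]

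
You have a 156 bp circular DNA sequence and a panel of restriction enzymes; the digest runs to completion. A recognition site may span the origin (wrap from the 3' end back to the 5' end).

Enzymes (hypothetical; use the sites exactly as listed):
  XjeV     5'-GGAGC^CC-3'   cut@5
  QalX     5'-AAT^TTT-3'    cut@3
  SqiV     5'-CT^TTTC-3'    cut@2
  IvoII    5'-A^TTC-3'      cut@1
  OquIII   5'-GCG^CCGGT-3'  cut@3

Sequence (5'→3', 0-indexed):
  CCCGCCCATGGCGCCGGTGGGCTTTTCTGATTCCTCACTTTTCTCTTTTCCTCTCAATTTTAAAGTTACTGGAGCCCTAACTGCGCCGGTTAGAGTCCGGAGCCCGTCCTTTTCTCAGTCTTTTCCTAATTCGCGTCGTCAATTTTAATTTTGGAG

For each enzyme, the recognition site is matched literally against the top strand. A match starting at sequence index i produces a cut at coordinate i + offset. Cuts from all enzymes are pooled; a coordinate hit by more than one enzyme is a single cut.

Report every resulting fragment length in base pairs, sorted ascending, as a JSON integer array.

[6,7,7,7,8,8,9,10,10,11,12,12,14,17,18]

Scan for sites:
  XjeV (GGAGCCC, off=5): starts [70, 98, 152] → cuts [1, 75, 103]
  QalX (AATTTT, off=3): starts [55, 140, 146] → cuts [58, 143, 149]
  SqiV (CTTTTC, off=2): starts [21, 37, 44, 108, 119] → cuts [23, 39, 46, 110, 121]
  IvoII (ATTC, off=1): starts [29, 128] → cuts [30, 129]
  OquIII (GCGCCGGT, off=3): starts [10, 82] → cuts [13, 85]

All cut coordinates (distinct, sorted): [1, 13, 23, 30, 39, 46, 58, 75, 85, 103, 110, 121, 129, 143, 149]

Fragments:
  1→13: 12 bp
  13→23: 10 bp
  23→30: 7 bp
  30→39: 9 bp
  39→46: 7 bp
  46→58: 12 bp
  58→75: 17 bp
  75→85: 10 bp
  85→103: 18 bp
  103→110: 7 bp
  110→121: 11 bp
  121→129: 8 bp
  129→143: 14 bp
  143→149: 6 bp
  149→1 (wrap): 156-149+1 = 8 bp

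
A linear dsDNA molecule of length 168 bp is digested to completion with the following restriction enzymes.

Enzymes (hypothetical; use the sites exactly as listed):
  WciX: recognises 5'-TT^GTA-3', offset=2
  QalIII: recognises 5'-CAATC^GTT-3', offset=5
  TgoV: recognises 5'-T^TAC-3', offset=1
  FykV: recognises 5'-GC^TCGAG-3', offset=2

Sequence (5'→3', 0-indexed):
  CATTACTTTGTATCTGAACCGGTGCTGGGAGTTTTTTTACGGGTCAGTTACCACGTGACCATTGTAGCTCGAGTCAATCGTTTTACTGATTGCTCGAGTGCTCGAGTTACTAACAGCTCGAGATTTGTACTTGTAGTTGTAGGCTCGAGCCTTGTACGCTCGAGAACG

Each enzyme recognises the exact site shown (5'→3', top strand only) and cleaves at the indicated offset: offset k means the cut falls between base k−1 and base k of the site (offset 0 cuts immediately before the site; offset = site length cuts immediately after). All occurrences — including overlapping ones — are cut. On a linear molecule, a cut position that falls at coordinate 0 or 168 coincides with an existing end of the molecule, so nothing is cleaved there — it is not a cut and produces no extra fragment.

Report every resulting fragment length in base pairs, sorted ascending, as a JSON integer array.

Site scan:
  WciX TTGTA/2: at [7, 61, 124, 130, 136, 151] ⇒ [9, 63, 126, 132, 138, 153]
  QalIII CAATCGTT/5: at [74] ⇒ [79]
  TgoV TTAC/1: at [2, 36, 47, 82, 106] ⇒ [3, 37, 48, 83, 107]
  FykV GCTCGAG/2: at [66, 91, 99, 115, 142, 157] ⇒ [68, 93, 101, 117, 144, 159]

All cut coordinates (distinct, sorted): [3, 9, 37, 48, 63, 68, 79, 83, 93, 101, 107, 117, 126, 132, 138, 144, 153, 159]

Fragments:
  [0,3): 3 bp
  [3,9): 6 bp
  [9,37): 28 bp
  [37,48): 11 bp
  [48,63): 15 bp
  [63,68): 5 bp
  [68,79): 11 bp
  [79,83): 4 bp
  [83,93): 10 bp
  [93,101): 8 bp
  [101,107): 6 bp
  [107,117): 10 bp
  [117,126): 9 bp
  [126,132): 6 bp
  [132,138): 6 bp
  [138,144): 6 bp
  [144,153): 9 bp
  [153,159): 6 bp
  [159,168): 9 bp

[3,4,5,6,6,6,6,6,6,8,9,9,9,10,10,11,11,15,28]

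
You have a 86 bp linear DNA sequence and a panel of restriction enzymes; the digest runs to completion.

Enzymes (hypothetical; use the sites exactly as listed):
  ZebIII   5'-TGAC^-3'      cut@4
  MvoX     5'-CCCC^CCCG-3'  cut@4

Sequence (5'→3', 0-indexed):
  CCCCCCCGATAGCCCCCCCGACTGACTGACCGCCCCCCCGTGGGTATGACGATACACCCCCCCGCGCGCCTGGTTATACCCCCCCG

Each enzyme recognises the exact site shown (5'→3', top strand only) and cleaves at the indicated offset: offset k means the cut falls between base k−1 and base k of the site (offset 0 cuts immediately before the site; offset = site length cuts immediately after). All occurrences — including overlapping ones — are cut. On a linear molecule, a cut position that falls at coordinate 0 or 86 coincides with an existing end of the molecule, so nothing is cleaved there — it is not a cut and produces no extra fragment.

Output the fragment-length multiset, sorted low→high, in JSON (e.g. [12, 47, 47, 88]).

[4,4,4,6,10,10,12,14,22]

Site scan:
  ZebIII TGAC/4: at [22, 26, 46] ⇒ [26, 30, 50]
  MvoX CCCCCCCG/4: at [0, 12, 32, 56, 78] ⇒ [4, 16, 36, 60, 82]

All cut coordinates (distinct, sorted): [4, 16, 26, 30, 36, 50, 60, 82]

Fragment lengths:
  [0,4): 4 bp
  [4,16): 12 bp
  [16,26): 10 bp
  [26,30): 4 bp
  [30,36): 6 bp
  [36,50): 14 bp
  [50,60): 10 bp
  [60,82): 22 bp
  [82,86): 4 bp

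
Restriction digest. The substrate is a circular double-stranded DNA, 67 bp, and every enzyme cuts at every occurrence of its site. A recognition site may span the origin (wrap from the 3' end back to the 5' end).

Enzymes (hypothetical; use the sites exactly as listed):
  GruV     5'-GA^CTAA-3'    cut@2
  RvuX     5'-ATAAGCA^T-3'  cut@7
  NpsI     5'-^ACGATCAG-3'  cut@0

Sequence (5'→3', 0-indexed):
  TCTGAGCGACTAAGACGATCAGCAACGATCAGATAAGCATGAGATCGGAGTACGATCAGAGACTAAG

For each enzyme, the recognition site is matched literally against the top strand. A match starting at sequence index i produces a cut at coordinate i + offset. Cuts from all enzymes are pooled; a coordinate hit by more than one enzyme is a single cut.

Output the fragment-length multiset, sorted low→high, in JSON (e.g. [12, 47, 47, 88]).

[5,10,11,12,14,15]

Site scan:
  GruV GACTAA/2: at [7, 60] ⇒ [9, 62]
  RvuX ATAAGCAT/7: at [32] ⇒ [39]
  NpsI ACGATCAG/0: at [14, 24, 51] ⇒ [14, 24, 51]

All cut coordinates (distinct, sorted): [9, 14, 24, 39, 51, 62]

Fragments:
  9→14: 5 bp
  14→24: 10 bp
  24→39: 15 bp
  39→51: 12 bp
  51→62: 11 bp
  62→9 (wrap): 67-62+9 = 14 bp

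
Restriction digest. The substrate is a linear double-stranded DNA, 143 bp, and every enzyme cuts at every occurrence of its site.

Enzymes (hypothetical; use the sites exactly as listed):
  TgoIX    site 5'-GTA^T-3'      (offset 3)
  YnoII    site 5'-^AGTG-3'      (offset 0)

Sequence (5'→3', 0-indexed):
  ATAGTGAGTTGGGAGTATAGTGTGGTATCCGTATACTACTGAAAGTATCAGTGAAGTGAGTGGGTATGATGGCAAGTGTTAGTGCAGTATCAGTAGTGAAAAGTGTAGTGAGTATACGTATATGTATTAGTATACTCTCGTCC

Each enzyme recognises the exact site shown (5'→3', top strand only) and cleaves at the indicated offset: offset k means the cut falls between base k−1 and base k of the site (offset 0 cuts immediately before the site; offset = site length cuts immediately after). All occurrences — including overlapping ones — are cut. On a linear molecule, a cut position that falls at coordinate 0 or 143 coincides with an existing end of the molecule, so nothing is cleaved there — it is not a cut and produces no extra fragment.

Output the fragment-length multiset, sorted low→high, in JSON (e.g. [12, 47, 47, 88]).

[1,2,2,4,5,5,5,6,6,6,6,6,7,8,8,8,9,9,11,14,15]

Per-enzyme occurrences:
  TgoIX GTAT/3: at [14, 24, 30, 44, 63, 86, 111, 117, 123, 129] ⇒ [17, 27, 33, 47, 66, 89, 114, 120, 126, 132]
  YnoII AGTG/0: at [2, 18, 49, 54, 58, 74, 80, 94, 101, 106] ⇒ [2, 18, 49, 54, 58, 74, 80, 94, 101, 106]

All cut coordinates (distinct, sorted): [2, 17, 18, 27, 33, 47, 49, 54, 58, 66, 74, 80, 89, 94, 101, 106, 114, 120, 126, 132]

Fragment lengths:
  [0,2): 2 bp
  [2,17): 15 bp
  [17,18): 1 bp
  [18,27): 9 bp
  [27,33): 6 bp
  [33,47): 14 bp
  [47,49): 2 bp
  [49,54): 5 bp
  [54,58): 4 bp
  [58,66): 8 bp
  [66,74): 8 bp
  [74,80): 6 bp
  [80,89): 9 bp
  [89,94): 5 bp
  [94,101): 7 bp
  [101,106): 5 bp
  [106,114): 8 bp
  [114,120): 6 bp
  [120,126): 6 bp
  [126,132): 6 bp
  [132,143): 11 bp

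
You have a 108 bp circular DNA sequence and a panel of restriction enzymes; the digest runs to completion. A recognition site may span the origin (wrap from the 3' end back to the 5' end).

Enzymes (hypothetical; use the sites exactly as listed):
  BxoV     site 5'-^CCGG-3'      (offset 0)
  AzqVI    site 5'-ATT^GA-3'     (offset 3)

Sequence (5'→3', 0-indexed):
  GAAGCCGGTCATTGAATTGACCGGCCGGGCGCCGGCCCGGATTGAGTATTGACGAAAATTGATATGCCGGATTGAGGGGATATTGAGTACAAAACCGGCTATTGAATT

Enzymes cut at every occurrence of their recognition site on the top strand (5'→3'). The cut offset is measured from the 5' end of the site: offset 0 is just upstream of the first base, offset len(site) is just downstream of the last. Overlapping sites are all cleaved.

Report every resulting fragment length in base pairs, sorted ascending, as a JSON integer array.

Per-enzyme occurrences:
  BxoV (CCGG, off=0): starts [4, 20, 24, 31, 36, 66, 94] → cuts [4, 20, 24, 31, 36, 66, 94]
  AzqVI (ATTGA, off=3): starts [10, 15, 40, 47, 57, 70, 81, 100, 105] → cuts [0, 13, 18, 43, 50, 60, 73, 84, 103]

Pooled cuts: [0, 4, 13, 18, 20, 24, 31, 36, 43, 50, 60, 66, 73, 84, 94, 103]

Fragment lengths:
  0→4: 4 bp
  4→13: 9 bp
  13→18: 5 bp
  18→20: 2 bp
  20→24: 4 bp
  24→31: 7 bp
  31→36: 5 bp
  36→43: 7 bp
  43→50: 7 bp
  50→60: 10 bp
  60→66: 6 bp
  66→73: 7 bp
  73→84: 11 bp
  84→94: 10 bp
  94→103: 9 bp
  103→0 (wrap): 108-103+0 = 5 bp

[2,4,4,5,5,5,6,7,7,7,7,9,9,10,10,11]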